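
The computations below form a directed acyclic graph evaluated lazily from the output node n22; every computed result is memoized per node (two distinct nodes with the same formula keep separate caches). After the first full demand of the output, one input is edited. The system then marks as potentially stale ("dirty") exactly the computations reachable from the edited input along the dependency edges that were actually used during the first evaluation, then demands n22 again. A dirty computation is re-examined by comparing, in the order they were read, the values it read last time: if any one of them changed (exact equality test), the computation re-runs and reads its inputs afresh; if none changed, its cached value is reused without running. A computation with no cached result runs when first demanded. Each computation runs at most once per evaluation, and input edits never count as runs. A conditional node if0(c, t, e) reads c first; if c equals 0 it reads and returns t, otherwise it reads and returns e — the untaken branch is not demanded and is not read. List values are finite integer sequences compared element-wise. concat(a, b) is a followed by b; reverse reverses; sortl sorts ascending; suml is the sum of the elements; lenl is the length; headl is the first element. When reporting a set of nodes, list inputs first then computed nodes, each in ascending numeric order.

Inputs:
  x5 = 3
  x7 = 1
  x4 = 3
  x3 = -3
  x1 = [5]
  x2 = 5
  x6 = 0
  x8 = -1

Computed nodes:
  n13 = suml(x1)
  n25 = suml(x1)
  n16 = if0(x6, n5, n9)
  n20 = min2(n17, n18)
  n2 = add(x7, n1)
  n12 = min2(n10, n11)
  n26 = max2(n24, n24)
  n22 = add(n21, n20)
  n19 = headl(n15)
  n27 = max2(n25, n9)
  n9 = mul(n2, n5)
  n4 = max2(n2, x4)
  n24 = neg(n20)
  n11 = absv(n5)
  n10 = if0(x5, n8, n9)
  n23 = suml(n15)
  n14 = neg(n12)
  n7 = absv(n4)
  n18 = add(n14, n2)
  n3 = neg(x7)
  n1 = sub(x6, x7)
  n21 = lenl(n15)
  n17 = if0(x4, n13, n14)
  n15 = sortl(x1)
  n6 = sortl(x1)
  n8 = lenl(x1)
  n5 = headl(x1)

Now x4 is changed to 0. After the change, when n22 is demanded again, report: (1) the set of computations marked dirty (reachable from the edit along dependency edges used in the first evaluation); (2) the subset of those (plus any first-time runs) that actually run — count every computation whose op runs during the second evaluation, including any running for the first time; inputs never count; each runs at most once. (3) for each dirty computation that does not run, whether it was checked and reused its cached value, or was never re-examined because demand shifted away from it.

The edit dirties: n17, n20, n22.
3 computations run: n13, n17, n20.
Cache hits after checking: n22.
Note the branch switch — n13 had no cache and runs now for the first time.

First demand of the output computes:
  n1 = sub(0, 1) = -1
  n2 = add(1, -1) = 0
  n5 = headl([5]) = 5
  n9 = mul(0, 5) = 0
  n10 = if0(x5=3 -> else branch n9) = 0
  n11 = absv(5) = 5
  n12 = min2(0, 5) = 0
  n14 = neg(0) = 0
  n15 = sortl([5]) = [5]
  n17 = if0(x4=3 -> else branch n14) = 0
  n18 = add(0, 0) = 0
  n20 = min2(0, 0) = 0
  n21 = lenl([5]) = 1
  n22 = add(1, 0) = 1

After the edit, cleaning proceeds:
  n13: had never run; runs now, result 5.
  n17: a read changed (x4 3->0) — executes, giving 5.
  n20: a read changed (n17 0->5) — executes, giving 0 — identical to its old value.
  n22: dirty, but its reads are unchanged (n21 unchanged, n20 unchanged); cached 1 stands.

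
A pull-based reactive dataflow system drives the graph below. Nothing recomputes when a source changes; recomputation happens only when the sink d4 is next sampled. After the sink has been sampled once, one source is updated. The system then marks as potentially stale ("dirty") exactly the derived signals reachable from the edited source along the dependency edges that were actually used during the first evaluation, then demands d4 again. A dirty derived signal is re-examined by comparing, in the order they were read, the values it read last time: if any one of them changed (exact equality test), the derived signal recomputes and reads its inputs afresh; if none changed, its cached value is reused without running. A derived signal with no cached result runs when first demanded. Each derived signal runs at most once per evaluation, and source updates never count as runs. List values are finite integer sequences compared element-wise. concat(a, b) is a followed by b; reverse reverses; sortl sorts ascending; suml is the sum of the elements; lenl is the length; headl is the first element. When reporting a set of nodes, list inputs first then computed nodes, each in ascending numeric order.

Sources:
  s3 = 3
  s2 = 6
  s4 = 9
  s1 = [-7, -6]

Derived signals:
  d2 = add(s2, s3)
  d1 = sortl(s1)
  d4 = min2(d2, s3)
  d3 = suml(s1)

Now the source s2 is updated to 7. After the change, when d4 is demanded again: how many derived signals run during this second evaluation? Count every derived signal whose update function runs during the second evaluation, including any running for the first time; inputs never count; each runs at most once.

First evaluation (everything demanded from the output):
  d2 = add(6, 3) = 9
  d4 = min2(9, 3) = 3

Propagation after the edit:
  d2: runs — s2 6->7; result 10.
  d4: runs — d2 9->10; result 3 (same value as before).

Derived signals that run: d2, d4 — 2 in total.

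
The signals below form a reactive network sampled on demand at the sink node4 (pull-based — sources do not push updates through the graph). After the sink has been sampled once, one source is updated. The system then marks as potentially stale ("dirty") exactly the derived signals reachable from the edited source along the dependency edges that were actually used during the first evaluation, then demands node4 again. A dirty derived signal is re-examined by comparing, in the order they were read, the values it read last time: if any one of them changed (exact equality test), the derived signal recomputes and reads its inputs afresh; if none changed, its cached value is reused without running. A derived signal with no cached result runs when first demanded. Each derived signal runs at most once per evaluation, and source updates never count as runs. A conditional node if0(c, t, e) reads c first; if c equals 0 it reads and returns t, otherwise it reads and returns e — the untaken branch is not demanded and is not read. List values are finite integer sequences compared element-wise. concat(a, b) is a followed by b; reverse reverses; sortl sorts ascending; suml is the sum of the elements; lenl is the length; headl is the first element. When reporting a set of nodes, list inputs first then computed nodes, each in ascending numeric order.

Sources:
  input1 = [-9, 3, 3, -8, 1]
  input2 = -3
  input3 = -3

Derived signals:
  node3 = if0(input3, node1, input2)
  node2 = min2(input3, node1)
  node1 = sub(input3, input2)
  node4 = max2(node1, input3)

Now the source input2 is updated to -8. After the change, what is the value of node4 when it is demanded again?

node4 now evaluates to 5.

Initial pass — values computed on the first demand:
  node1 = sub(-3, -3) = 0
  node4 = max2(0, -3) = 0

Second demand — change propagation:
  node1: re-runs because input2 -3->-8; new result 5.
  node4: re-runs because node1 0->5; new result 5.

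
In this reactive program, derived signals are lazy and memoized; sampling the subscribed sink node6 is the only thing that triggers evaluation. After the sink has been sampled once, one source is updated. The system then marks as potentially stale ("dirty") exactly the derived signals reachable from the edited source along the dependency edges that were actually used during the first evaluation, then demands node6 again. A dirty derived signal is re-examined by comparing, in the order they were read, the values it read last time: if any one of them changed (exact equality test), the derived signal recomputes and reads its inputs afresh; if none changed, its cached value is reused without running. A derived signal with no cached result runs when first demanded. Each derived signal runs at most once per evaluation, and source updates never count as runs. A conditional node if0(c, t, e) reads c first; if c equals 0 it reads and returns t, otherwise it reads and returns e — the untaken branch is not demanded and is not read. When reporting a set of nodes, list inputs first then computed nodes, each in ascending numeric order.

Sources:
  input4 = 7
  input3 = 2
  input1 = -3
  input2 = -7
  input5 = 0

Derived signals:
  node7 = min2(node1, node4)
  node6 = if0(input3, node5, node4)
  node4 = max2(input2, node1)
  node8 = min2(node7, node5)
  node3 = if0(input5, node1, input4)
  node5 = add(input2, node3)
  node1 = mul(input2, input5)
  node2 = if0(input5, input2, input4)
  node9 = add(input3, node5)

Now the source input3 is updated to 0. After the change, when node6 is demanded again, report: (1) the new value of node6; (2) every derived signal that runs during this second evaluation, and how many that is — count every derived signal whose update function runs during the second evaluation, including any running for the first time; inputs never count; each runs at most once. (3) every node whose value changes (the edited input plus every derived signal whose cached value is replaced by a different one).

First demand of the output computes:
  node1 = mul(-7, 0) = 0
  node4 = max2(-7, 0) = 0
  node6 = if0(input3=2 -> else branch node4) = 0

After the edit, cleaning proceeds:
  node3: had never run; runs now, result 0.
  node5: had never run; runs now, result -7.
  node6: a read changed (input3 2->0) — executes, giving -7.

Note the branch switch — node3, node5 had no cache and run now for the first time.

Demanding node6 again yields -7.
3 derived signals run: node3, node5, node6.
The nodes whose values change: input3, node6.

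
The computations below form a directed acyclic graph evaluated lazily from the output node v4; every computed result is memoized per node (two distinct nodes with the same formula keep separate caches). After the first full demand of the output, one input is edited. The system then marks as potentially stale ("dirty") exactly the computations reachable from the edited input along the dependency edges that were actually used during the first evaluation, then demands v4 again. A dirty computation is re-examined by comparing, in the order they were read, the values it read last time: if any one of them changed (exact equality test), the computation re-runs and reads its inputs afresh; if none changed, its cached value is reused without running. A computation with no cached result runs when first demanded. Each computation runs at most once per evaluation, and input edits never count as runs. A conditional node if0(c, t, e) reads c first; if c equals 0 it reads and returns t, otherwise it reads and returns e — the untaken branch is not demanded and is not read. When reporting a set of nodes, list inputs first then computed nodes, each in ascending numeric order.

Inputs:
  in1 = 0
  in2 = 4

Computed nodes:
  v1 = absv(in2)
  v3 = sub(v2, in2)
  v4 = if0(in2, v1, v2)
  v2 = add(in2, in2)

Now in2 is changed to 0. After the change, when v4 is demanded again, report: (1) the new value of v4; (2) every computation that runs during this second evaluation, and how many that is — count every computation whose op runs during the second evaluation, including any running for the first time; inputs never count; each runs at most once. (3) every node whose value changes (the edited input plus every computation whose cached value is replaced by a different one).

First demand of the output computes:
  v2 = add(4, 4) = 8
  v4 = if0(in2=4 -> else branch v2) = 8

After the edit, cleaning proceeds:
  v1: had never run; runs now, result 0.
  v2: stays stale; no demand reaches it after the flip.
  v4: a read changed (in2 4->0) — executes, giving 0.

Note the branch switch — demand abandons v2, which is never re-examined.

Demanding v4 again yields 0.
2 computations run: v1, v4.
The nodes whose values change: in2, v4.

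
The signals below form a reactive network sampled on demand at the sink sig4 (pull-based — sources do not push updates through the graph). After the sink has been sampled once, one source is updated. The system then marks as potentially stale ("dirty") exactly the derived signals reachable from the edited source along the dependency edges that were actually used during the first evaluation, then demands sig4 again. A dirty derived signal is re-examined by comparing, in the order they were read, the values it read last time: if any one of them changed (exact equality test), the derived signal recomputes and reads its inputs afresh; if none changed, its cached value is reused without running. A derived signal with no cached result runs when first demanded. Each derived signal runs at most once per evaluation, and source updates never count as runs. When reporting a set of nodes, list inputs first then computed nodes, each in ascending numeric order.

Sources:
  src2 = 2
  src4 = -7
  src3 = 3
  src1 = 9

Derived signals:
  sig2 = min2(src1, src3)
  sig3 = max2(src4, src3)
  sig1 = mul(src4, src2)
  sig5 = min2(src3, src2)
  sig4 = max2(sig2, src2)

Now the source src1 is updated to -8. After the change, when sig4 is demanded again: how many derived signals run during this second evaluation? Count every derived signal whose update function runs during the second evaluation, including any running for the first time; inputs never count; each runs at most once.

Run set: sig2, sig4 (2 run).

Initial pass — values computed on the first demand:
  sig2 = min2(9, 3) = 3
  sig4 = max2(3, 2) = 3

Second demand — change propagation:
  sig2: re-runs because src1 9->-8; new result -8.
  sig4: re-runs because sig2 3->-8; new result 2.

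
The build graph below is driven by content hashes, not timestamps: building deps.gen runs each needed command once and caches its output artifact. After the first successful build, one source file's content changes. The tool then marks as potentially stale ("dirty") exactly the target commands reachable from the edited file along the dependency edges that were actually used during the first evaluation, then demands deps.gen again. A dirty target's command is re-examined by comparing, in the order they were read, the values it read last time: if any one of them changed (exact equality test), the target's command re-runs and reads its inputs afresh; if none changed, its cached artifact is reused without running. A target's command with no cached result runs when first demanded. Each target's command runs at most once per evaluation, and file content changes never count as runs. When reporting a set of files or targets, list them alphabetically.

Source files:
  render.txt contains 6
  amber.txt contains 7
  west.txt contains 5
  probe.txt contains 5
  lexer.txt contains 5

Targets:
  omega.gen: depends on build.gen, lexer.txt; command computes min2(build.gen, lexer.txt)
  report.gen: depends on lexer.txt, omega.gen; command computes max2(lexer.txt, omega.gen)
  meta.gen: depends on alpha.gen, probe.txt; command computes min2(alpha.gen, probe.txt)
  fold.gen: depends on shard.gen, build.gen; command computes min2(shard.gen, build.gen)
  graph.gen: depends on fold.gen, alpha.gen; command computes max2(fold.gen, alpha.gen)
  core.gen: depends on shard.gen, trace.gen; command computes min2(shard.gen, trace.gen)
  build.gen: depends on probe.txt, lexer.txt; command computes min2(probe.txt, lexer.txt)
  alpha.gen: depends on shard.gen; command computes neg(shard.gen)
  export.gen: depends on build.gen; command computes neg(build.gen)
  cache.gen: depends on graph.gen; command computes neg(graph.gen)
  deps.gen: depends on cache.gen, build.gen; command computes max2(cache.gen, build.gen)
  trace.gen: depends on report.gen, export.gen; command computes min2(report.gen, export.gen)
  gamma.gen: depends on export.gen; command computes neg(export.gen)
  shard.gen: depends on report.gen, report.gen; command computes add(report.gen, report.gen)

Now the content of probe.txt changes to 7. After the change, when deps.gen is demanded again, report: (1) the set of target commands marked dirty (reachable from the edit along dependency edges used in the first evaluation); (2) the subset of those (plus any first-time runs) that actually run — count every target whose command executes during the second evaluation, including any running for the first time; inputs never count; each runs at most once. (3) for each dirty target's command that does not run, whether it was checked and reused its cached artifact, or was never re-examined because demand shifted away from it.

Dirty set: alpha.gen, build.gen, cache.gen, deps.gen, fold.gen, graph.gen, omega.gen, report.gen, shard.gen.
Run set: build.gen (1 run).
Re-examined without running (cache reused): alpha.gen, cache.gen, deps.gen, fold.gen, graph.gen, omega.gen, report.gen, shard.gen.
The important point: build.gen recomputes to an identical value, and the output ends up unchanged.

Initial pass — values computed on the first demand:
  build.gen = min2(5, 5) = 5
  omega.gen = min2(5, 5) = 5
  report.gen = max2(5, 5) = 5
  shard.gen = add(5, 5) = 10
  alpha.gen = neg(10) = -10
  fold.gen = min2(10, 5) = 5
  graph.gen = max2(5, -10) = 5
  cache.gen = neg(5) = -5
  deps.gen = max2(-5, 5) = 5

Second demand — change propagation:
  build.gen: re-runs because probe.txt 5->7; new result 5 (unchanged).
  omega.gen: re-examined; everything it read last time is the same (build.gen unchanged, lexer.txt unchanged) — cache 5 kept, no run.
  report.gen: re-examined; everything it read last time is the same (lexer.txt unchanged, omega.gen unchanged) — cache 5 kept, no run.
  shard.gen: re-examined; everything it read last time is the same (report.gen unchanged, report.gen unchanged) — cache 10 kept, no run.
  alpha.gen: re-examined; everything it read last time is the same (shard.gen unchanged) — cache -10 kept, no run.
  fold.gen: re-examined; everything it read last time is the same (shard.gen unchanged, build.gen unchanged) — cache 5 kept, no run.
  graph.gen: re-examined; everything it read last time is the same (fold.gen unchanged, alpha.gen unchanged) — cache 5 kept, no run.
  cache.gen: re-examined; everything it read last time is the same (graph.gen unchanged) — cache -5 kept, no run.
  deps.gen: re-examined; everything it read last time is the same (cache.gen unchanged, build.gen unchanged) — cache 5 kept, no run.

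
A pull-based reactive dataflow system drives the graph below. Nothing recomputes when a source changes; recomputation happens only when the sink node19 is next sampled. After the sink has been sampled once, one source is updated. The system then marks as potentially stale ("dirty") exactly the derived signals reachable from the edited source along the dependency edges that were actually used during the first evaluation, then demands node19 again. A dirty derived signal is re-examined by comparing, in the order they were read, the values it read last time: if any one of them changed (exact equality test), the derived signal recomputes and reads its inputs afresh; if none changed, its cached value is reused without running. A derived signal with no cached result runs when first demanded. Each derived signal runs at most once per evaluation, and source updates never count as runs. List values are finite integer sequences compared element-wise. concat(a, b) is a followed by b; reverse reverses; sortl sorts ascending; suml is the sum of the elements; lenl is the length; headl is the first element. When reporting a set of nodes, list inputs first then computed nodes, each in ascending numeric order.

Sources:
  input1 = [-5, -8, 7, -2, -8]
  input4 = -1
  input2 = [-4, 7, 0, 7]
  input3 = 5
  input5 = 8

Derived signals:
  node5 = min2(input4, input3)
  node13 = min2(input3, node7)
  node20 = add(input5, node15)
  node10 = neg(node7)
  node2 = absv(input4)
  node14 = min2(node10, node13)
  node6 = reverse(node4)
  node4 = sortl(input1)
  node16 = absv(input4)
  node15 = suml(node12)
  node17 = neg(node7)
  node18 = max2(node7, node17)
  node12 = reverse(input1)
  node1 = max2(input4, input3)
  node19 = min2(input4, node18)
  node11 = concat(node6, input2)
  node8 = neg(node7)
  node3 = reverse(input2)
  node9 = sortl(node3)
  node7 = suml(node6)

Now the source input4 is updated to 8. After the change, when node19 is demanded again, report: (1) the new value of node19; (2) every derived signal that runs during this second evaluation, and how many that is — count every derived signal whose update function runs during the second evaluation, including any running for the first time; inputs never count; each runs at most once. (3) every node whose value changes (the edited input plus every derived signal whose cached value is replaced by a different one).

First evaluation (everything demanded from the output):
  node4 = sortl([-5, -8, 7, -2, -8]) = [-8, -8, -5, -2, 7]
  node6 = reverse([-8, -8, -5, -2, 7]) = [7, -2, -5, -8, -8]
  node7 = suml([7, -2, -5, -8, -8]) = -16
  node17 = neg(-16) = 16
  node18 = max2(-16, 16) = 16
  node19 = min2(-1, 16) = -1

Propagation after the edit:
  node19: runs — input4 -1->8; result 8.

New value of node19: 8.
Derived signals that run: node19 — 1 in total.
Values that change: input4, node19.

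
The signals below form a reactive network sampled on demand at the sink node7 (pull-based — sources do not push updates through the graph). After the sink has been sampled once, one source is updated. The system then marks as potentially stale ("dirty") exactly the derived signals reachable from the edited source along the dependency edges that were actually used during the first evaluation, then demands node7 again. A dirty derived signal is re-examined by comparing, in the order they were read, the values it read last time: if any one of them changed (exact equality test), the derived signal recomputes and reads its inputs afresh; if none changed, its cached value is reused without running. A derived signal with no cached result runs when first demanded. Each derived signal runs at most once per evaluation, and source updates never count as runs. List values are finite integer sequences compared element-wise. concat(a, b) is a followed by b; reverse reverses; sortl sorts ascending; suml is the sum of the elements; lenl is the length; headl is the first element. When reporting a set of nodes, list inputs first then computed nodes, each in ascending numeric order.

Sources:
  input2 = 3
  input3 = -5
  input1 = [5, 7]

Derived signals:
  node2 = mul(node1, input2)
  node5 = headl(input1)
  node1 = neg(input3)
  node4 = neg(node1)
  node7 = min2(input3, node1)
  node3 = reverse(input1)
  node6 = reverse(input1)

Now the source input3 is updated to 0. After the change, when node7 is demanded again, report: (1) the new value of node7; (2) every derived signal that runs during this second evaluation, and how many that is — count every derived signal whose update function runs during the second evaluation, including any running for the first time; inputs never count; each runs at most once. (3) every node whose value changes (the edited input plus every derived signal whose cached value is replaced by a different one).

node7 now evaluates to 0.
Run set: node1, node7 (2 run).
Changed values: input3, node1, node7.

Initial pass — values computed on the first demand:
  node1 = neg(-5) = 5
  node7 = min2(-5, 5) = -5

Second demand — change propagation:
  node1: re-runs because input3 -5->0; new result 0.
  node7: re-runs because input3 -5->0; node1 5->0; new result 0.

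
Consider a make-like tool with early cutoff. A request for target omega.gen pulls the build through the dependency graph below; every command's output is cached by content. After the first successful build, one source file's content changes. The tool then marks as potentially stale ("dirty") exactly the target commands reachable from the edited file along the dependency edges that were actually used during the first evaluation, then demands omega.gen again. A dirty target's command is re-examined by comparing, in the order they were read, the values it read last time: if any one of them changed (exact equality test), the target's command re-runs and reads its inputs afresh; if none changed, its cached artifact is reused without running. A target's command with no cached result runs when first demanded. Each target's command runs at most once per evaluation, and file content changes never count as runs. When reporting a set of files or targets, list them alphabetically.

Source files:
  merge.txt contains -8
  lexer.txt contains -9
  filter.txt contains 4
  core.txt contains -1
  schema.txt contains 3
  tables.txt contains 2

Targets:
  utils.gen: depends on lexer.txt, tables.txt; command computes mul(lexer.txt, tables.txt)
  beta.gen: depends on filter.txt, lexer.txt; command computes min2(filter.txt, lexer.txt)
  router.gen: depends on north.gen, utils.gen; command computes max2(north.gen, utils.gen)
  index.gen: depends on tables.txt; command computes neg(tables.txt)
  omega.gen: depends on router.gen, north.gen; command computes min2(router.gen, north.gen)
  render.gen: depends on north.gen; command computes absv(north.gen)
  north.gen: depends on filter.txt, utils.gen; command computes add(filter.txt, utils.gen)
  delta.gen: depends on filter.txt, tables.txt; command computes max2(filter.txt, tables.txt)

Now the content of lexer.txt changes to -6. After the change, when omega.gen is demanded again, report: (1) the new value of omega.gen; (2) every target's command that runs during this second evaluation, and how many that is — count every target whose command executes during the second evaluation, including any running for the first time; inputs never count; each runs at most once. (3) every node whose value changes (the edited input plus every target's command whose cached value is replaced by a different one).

First demand of the output computes:
  utils.gen = mul(-9, 2) = -18
  north.gen = add(4, -18) = -14
  router.gen = max2(-14, -18) = -14
  omega.gen = min2(-14, -14) = -14

After the edit, cleaning proceeds:
  utils.gen: a read changed (lexer.txt -9->-6) — executes, giving -12.
  north.gen: a read changed (utils.gen -18->-12) — executes, giving -8.
  router.gen: a read changed (north.gen -14->-8; utils.gen -18->-12) — executes, giving -8.
  omega.gen: a read changed (router.gen -14->-8; north.gen -14->-8) — executes, giving -8.

Demanding omega.gen again yields -8.
4 target commands run: north.gen, omega.gen, router.gen, utils.gen.
The nodes whose values change: lexer.txt, north.gen, omega.gen, router.gen, utils.gen.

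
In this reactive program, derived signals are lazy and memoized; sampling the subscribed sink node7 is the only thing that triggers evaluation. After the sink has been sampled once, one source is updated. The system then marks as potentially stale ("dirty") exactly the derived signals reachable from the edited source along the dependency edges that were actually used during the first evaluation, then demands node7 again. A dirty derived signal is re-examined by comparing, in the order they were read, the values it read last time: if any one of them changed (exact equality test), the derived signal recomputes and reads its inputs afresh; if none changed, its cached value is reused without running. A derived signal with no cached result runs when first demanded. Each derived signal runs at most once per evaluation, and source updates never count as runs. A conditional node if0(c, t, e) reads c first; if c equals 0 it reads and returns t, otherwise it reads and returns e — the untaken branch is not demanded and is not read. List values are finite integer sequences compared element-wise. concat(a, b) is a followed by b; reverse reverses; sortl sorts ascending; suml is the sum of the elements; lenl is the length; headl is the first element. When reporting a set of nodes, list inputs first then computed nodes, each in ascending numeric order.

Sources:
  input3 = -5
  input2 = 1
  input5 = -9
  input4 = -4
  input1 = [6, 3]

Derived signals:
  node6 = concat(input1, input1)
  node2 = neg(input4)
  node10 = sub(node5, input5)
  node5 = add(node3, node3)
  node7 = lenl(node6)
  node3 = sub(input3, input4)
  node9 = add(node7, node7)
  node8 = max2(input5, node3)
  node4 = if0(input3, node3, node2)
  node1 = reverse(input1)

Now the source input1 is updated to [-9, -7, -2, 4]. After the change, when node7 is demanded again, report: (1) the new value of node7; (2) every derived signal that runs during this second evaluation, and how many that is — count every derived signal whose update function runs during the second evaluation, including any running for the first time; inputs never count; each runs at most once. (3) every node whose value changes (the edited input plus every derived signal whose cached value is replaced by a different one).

Demanding node7 again yields 8.
2 derived signals run: node6, node7.
The nodes whose values change: input1, node6, node7.

First demand of the output computes:
  node6 = concat([6, 3], [6, 3]) = [6, 3, 6, 3]
  node7 = lenl([6, 3, 6, 3]) = 4

After the edit, cleaning proceeds:
  node6: a read changed (input1 [6, 3]->[-9, -7, -2, 4]; input1 [6, 3]->[-9, -7, -2, 4]) — executes, giving [-9, -7, -2, 4, -9, -7, -2, 4].
  node7: a read changed (node6 [6, 3, 6, 3]->[-9, -7, -2, 4, -9, -7, -2, 4]) — executes, giving 8.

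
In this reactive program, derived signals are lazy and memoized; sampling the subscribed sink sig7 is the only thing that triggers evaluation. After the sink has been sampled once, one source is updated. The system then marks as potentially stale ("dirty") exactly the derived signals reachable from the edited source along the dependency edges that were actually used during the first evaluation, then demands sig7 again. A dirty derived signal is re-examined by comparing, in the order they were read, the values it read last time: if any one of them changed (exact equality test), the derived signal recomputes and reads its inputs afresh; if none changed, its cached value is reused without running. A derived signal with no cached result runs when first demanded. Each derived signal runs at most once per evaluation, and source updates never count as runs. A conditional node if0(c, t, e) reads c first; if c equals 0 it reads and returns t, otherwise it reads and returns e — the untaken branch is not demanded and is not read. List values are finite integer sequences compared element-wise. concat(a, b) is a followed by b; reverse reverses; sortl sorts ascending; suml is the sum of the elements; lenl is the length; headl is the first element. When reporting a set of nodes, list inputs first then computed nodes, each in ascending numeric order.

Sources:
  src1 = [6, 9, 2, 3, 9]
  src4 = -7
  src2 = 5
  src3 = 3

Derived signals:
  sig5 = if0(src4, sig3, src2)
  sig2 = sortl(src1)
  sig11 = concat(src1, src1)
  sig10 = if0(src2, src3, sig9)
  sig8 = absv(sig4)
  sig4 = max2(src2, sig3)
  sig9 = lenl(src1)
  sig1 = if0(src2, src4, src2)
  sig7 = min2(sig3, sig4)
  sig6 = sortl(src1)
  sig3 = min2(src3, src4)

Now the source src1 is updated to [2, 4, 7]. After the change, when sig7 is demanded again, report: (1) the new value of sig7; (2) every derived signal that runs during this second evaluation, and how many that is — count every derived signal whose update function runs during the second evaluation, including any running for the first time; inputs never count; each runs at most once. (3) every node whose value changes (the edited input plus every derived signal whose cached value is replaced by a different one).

Demanding sig7 again yields -7.
0 derived signals run: none.
The nodes whose values change: src1.
Note the shortcut — src1 feeds only undemanded nodes, so no recomputation happens.

First demand of the output computes:
  sig3 = min2(3, -7) = -7
  sig4 = max2(5, -7) = 5
  sig7 = min2(-7, 5) = -7

After the edit, cleaning proceeds:
  src1 only reaches undemanded nodes; the second demand re-runs nothing.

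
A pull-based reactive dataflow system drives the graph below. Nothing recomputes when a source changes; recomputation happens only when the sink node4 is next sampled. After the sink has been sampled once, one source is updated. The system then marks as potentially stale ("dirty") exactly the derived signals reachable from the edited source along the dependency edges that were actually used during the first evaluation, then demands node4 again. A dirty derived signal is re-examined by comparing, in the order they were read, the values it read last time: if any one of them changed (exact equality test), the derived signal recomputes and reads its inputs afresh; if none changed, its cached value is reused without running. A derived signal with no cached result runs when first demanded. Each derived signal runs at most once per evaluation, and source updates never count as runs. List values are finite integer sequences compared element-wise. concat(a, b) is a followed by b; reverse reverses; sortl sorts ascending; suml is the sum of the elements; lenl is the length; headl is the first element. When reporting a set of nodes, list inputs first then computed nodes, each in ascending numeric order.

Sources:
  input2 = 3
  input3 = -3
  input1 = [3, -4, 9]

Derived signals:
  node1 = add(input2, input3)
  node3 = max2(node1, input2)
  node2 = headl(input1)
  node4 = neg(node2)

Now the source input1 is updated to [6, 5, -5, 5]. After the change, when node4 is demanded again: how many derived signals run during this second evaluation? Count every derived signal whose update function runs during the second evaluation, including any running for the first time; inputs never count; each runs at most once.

First evaluation (everything demanded from the output):
  node2 = headl([3, -4, 9]) = 3
  node4 = neg(3) = -3

Propagation after the edit:
  node2: runs — input1 [3, -4, 9]->[6, 5, -5, 5]; result 6.
  node4: runs — node2 3->6; result -6.

Derived signals that run: node2, node4 — 2 in total.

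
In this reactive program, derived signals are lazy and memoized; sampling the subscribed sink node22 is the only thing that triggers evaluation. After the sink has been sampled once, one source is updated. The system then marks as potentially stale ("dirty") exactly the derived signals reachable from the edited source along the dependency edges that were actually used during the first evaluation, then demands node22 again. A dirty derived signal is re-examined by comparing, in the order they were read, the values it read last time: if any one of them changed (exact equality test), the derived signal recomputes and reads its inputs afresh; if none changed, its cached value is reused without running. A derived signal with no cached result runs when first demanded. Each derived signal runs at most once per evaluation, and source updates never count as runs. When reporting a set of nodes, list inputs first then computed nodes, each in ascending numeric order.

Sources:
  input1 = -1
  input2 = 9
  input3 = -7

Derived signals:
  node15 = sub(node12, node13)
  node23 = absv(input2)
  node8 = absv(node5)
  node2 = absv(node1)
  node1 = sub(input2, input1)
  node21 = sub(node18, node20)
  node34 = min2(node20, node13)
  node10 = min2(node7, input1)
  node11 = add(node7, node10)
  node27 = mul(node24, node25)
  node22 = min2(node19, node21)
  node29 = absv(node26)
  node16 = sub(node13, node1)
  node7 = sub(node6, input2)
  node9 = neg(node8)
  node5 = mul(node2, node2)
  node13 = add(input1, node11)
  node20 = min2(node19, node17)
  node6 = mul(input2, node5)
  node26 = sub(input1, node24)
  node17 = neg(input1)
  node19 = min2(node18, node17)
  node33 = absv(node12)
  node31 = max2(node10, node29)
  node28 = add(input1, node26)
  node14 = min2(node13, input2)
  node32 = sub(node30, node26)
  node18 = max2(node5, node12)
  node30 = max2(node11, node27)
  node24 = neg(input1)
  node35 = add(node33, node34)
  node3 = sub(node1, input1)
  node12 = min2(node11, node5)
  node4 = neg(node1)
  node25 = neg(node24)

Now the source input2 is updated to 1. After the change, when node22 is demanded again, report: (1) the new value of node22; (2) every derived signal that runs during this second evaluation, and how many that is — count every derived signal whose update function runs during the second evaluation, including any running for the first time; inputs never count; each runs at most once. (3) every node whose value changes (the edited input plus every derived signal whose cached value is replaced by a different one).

Demanding node22 again yields 1.
12 derived signals run: node1, node2, node5, node6, node7, node10, node11, node12, node18, node19, node21, node22.
The nodes whose values change: input2, node1, node2, node5, node6, node7, node11, node12, node18, node21.
Note where the cutoff bites: node20 is checked, finds nothing changed, and keeps its cache.

First demand of the output computes:
  node1 = sub(9, -1) = 10
  node2 = absv(10) = 10
  node5 = mul(10, 10) = 100
  node6 = mul(9, 100) = 900
  node7 = sub(900, 9) = 891
  node10 = min2(891, -1) = -1
  node11 = add(891, -1) = 890
  node12 = min2(890, 100) = 100
  node17 = neg(-1) = 1
  node18 = max2(100, 100) = 100
  node19 = min2(100, 1) = 1
  node20 = min2(1, 1) = 1
  node21 = sub(100, 1) = 99
  node22 = min2(1, 99) = 1

After the edit, cleaning proceeds:
  node1: a read changed (input2 9->1) — executes, giving 2.
  node2: a read changed (node1 10->2) — executes, giving 2.
  node5: a read changed (node2 10->2; node2 10->2) — executes, giving 4.
  node6: a read changed (input2 9->1; node5 100->4) — executes, giving 4.
  node7: a read changed (node6 900->4; input2 9->1) — executes, giving 3.
  node10: a read changed (node7 891->3) — executes, giving -1 — identical to its old value.
  node11: a read changed (node7 891->3) — executes, giving 2.
  node12: a read changed (node11 890->2; node5 100->4) — executes, giving 2.
  node18: a read changed (node5 100->4; node12 100->2) — executes, giving 4.
  node19: a read changed (node18 100->4) — executes, giving 1 — identical to its old value.
  node20: dirty, but its reads are unchanged (node19 unchanged, node17 unchanged); cached 1 stands.
  node21: a read changed (node18 100->4) — executes, giving 3.
  node22: a read changed (node21 99->3) — executes, giving 1 — identical to its old value.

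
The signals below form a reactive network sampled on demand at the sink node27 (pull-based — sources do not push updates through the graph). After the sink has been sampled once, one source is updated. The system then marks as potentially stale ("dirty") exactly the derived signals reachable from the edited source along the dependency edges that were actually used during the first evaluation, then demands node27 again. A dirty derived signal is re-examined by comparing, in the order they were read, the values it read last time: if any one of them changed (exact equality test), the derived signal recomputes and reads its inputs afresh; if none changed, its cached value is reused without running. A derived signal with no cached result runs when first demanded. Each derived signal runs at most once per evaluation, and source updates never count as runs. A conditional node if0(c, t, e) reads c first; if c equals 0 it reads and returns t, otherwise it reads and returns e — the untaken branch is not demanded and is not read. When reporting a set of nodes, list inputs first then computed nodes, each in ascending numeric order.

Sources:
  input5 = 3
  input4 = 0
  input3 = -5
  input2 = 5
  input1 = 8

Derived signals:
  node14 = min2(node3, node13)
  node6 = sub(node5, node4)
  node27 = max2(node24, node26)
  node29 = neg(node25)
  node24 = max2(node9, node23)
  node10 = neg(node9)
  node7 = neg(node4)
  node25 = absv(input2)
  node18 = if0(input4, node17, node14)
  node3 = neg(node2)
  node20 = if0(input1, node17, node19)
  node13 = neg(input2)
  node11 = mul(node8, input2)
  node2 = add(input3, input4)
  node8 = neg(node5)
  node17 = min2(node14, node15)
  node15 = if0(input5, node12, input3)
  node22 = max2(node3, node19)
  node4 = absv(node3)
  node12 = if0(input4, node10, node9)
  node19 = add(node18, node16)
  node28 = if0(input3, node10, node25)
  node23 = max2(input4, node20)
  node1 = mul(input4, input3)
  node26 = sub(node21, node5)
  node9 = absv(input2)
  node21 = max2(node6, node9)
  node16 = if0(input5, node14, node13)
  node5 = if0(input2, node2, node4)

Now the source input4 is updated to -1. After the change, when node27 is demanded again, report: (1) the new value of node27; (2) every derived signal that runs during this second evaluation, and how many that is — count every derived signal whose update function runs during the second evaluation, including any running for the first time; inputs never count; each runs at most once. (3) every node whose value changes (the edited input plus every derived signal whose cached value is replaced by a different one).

Initial pass — values computed on the first demand:
  node2 = add(-5, 0) = -5
  node3 = neg(-5) = 5
  node4 = absv(5) = 5
  node5 = if0(input2=5 -> else branch node4) = 5
  node6 = sub(5, 5) = 0
  node9 = absv(5) = 5
  node13 = neg(5) = -5
  node14 = min2(5, -5) = -5
  node15 = if0(input5=3 -> else branch input3) = -5
  node16 = if0(input5=3 -> else branch node13) = -5
  node17 = min2(-5, -5) = -5
  node18 = if0(input4=0 -> then branch node17) = -5
  node19 = add(-5, -5) = -10
  node20 = if0(input1=8 -> else branch node19) = -10
  node21 = max2(0, 5) = 5
  node23 = max2(0, -10) = 0
  node24 = max2(5, 0) = 5
  node26 = sub(5, 5) = 0
  node27 = max2(5, 0) = 5

Second demand — change propagation:
  node2: re-runs because input4 0->-1; new result -6.
  node3: re-runs because node2 -5->-6; new result 6.
  node4: re-runs because node3 5->6; new result 6.
  node5: re-runs because node4 5->6; new result 6.
  node6: re-runs because node5 5->6; node4 5->6; new result 0 (unchanged).
  node14: re-runs because node3 5->6; new result -5 (unchanged).
  node17: dirty yet unreached — the second evaluation never asks for it.
  node18: re-runs because input4 0->-1; new result -5 (unchanged).
  node19: re-examined; everything it read last time is the same (node18 unchanged, node16 unchanged) — cache -10 kept, no run.
  node20: re-examined; everything it read last time is the same (input1 unchanged, node19 unchanged) — cache -10 kept, no run.
  node21: re-examined; everything it read last time is the same (node6 unchanged, node9 unchanged) — cache 5 kept, no run.
  node23: re-runs because input4 0->-1; new result -1.
  node24: re-runs because node23 0->-1; new result 5 (unchanged).
  node26: re-runs because node5 5->6; new result -1.
  node27: re-runs because node26 0->-1; new result 5 (unchanged).

The important point: the flipped condition redirects demand; node17 is left stale, never re-checked.

node27 now evaluates to 5.
Run set: node2, node3, node4, node5, node6, node14, node18, node23, node24, node26, node27 (11 run).
Changed values: input4, node2, node3, node4, node5, node23, node26.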